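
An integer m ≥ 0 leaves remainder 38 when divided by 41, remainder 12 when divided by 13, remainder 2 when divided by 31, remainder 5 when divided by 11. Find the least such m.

129024

Combine the congruences pairwise.
From m ≡ 38 (mod 41) write m = 38 + 41t. Substituting into m ≡ 12 (mod 13) gives 41t ≡ 0 (mod 13), and since 2⁻¹ ≡ 7 (mod 13), t ≡ 0. Hence m ≡ 38 + 41·0 = 38 (mod 533).
From m ≡ 38 (mod 533) write m = 38 + 533t. Substituting into m ≡ 2 (mod 31) gives 533t ≡ 26 (mod 31), and since 6⁻¹ ≡ 26 (mod 31), t ≡ 25. Hence m ≡ 38 + 533·25 = 13363 (mod 16523).
From m ≡ 13363 (mod 16523) write m = 13363 + 16523t. Substituting into m ≡ 5 (mod 11) gives 16523t ≡ 7 (mod 11), and since 1⁻¹ ≡ 1 (mod 11), t ≡ 7. Hence m ≡ 13363 + 16523·7 = 129024 (mod 181753).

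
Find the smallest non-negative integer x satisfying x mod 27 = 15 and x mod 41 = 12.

258

Combine the congruences pairwise.
From x ≡ 15 (mod 27) write x = 15 + 27t. Substituting into x ≡ 12 (mod 41) gives 27t ≡ 38 (mod 41), and since 27⁻¹ ≡ 38 (mod 41), t ≡ 9. Hence x ≡ 15 + 27·9 = 258 (mod 1107).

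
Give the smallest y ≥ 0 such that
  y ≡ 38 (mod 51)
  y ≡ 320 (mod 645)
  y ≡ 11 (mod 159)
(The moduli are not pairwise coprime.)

gcd(51, 645) = 3 and 3 | (320 − 38), so the pair is consistent; merging gives y ≡ 6770 (mod 10965), where 10965 = lcm(51, 645).
gcd(10965, 159) = 3 and 3 | (11 − 6770), so the pair is consistent; merging gives y ≡ 445370 (mod 581145), where 581145 = lcm(10965, 159).
The solution is unique modulo lcm(51, 645, 159) = 581145.

445370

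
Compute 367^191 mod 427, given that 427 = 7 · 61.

306

Mod 7: 367 ≡ 3; by Fermat, exponent reduces to 191 mod 6 = 5; 3^5 ≡ 5 (mod 7).
Mod 61: 367 ≡ 1; by Fermat, exponent reduces to 191 mod 60 = 11; 1^11 ≡ 1 (mod 61).
Combine by CRT: x ≡ 5 (mod 7), x ≡ 1 (mod 61) ⇒ x ≡ 306 (mod 427).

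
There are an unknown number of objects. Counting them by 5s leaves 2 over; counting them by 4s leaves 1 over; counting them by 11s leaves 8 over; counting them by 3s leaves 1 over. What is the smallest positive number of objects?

217

The moduli are pairwise coprime; M = 5·4·11·3 = 660.
M/5 = 132; 132 ≡ 2 (mod 5); 2·3 ≡ 1, so inverse 3.
M/4 = 165; 165 ≡ 1 (mod 4), inverse 1.
M/11 = 60; 60 ≡ 5 (mod 11); 5·9 ≡ 1, so inverse 9.
M/3 = 220; 220 ≡ 1 (mod 3), inverse 1.
N ≡ 2·132·3 + 1·165·1 + 8·60·9 + 1·220·1 = 5497.
5497 mod 660 = 217.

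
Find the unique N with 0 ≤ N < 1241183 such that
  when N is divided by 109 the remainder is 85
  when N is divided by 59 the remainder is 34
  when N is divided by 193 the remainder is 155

564487

From N ≡ 85 (mod 109) write N = 85 + 109t. Substituting into N ≡ 34 (mod 59) gives 109t ≡ 8 (mod 59), and since 50⁻¹ ≡ 13 (mod 59), t ≡ 45. Hence N ≡ 85 + 109·45 = 4990 (mod 6431).
From N ≡ 4990 (mod 6431) write N = 4990 + 6431t. Substituting into N ≡ 155 (mod 193) gives 6431t ≡ 183 (mod 193), and since 62⁻¹ ≡ 165 (mod 193), t ≡ 87. Hence N ≡ 4990 + 6431·87 = 564487 (mod 1241183).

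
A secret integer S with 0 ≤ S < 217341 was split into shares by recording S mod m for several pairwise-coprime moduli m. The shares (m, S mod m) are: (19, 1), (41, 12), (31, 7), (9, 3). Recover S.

From S ≡ 1 (mod 19) write S = 1 + 19t. Substituting into S ≡ 12 (mod 41) gives 19t ≡ 11 (mod 41), and since 19⁻¹ ≡ 13 (mod 41), t ≡ 20. Hence S ≡ 1 + 19·20 = 381 (mod 779).
From S ≡ 381 (mod 779) write S = 381 + 779t. Substituting into S ≡ 7 (mod 31) gives 779t ≡ 29 (mod 31), and since 4⁻¹ ≡ 8 (mod 31), t ≡ 15. Hence S ≡ 381 + 779·15 = 12066 (mod 24149).
From S ≡ 12066 (mod 24149) write S = 12066 + 24149t. Substituting into S ≡ 3 (mod 9) gives 24149t ≡ 6 (mod 9), and since 2⁻¹ ≡ 5 (mod 9), t ≡ 3. Hence S ≡ 12066 + 24149·3 = 84513 (mod 217341).

84513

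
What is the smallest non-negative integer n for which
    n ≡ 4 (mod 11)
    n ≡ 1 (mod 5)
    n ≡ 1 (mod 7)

246

The moduli are pairwise coprime; M = 11·5·7 = 385.
M/11 = 35; 35 ≡ 2 (mod 11); 2·6 ≡ 1, so inverse 6.
M/5 = 77; 77 ≡ 2 (mod 5); 2·3 ≡ 1, so inverse 3.
M/7 = 55; 55 ≡ 6 (mod 7); 6·6 ≡ 1, so inverse 6.
n ≡ 4·35·6 + 1·77·3 + 1·55·6 = 1401.
1401 mod 385 = 246.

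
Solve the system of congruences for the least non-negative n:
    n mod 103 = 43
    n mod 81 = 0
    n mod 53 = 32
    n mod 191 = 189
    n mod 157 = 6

5436731340

From n ≡ 43 (mod 103) write n = 43 + 103t. Substituting into n ≡ 0 (mod 81) gives 103t ≡ 38 (mod 81), and since 22⁻¹ ≡ 70 (mod 81), t ≡ 68. Hence n ≡ 43 + 103·68 = 7047 (mod 8343).
From n ≡ 7047 (mod 8343) write n = 7047 + 8343t. Substituting into n ≡ 32 (mod 53) gives 8343t ≡ 34 (mod 53), and since 22⁻¹ ≡ 41 (mod 53), t ≡ 16. Hence n ≡ 7047 + 8343·16 = 140535 (mod 442179).
From n ≡ 140535 (mod 442179) write n = 140535 + 442179t. Substituting into n ≡ 189 (mod 191) gives 442179t ≡ 39 (mod 191), and since 14⁻¹ ≡ 41 (mod 191), t ≡ 71. Hence n ≡ 140535 + 442179·71 = 31535244 (mod 84456189).
From n ≡ 31535244 (mod 84456189) write n = 31535244 + 84456189t. Substituting into n ≡ 6 (mod 157) gives 84456189t ≡ 96 (mod 157), and since 80⁻¹ ≡ 53 (mod 157), t ≡ 64. Hence n ≡ 31535244 + 84456189·64 = 5436731340 (mod 13259621673).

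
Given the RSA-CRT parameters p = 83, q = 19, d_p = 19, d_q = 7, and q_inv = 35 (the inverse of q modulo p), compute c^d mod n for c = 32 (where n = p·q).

390

m₁ = c^(d_p) mod p: c ≡ 32 (mod 83), and 32^19 mod 83 = 58.
m₂ = c^(d_q) mod q: c ≡ 13 (mod 19), and 13^7 mod 19 = 10.
h = q_inv·(m₁ − m₂) mod p = 35·(58 − 10) mod 83 = 20.
m = m₂ + h·q = 10 + 20·19 = 390.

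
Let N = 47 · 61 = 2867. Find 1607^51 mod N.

Mod 47: 1607 ≡ 9; by Fermat, exponent reduces to 51 mod 46 = 5; 9^5 ≡ 17 (mod 47).
Mod 61: 1607 ≡ 21; 21^51 ≡ 50 (mod 61).
Combine by CRT: x ≡ 17 (mod 47), x ≡ 50 (mod 61) ⇒ x ≡ 111 (mod 2867).

111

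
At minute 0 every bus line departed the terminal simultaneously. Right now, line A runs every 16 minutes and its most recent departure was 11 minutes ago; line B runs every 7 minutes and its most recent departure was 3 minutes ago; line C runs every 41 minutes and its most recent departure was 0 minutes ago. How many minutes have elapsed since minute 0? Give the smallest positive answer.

2747

From t ≡ 11 (mod 16) write t = 11 + 16s. Substituting into t ≡ 3 (mod 7) gives 16s ≡ 6 (mod 7), and since 2⁻¹ ≡ 4 (mod 7), s ≡ 3. Hence t ≡ 11 + 16·3 = 59 (mod 112).
From t ≡ 59 (mod 112) write t = 59 + 112s. Substituting into t ≡ 0 (mod 41) gives 112s ≡ 23 (mod 41), and since 30⁻¹ ≡ 26 (mod 41), s ≡ 24. Hence t ≡ 59 + 112·24 = 2747 (mod 4592).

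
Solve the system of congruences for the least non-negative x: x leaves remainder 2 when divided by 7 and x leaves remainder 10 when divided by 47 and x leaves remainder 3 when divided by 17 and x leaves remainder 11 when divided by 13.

65011

From x ≡ 2 (mod 7) write x = 2 + 7t. Substituting into x ≡ 10 (mod 47) gives 7t ≡ 8 (mod 47), and since 7⁻¹ ≡ 27 (mod 47), t ≡ 28. Hence x ≡ 2 + 7·28 = 198 (mod 329).
From x ≡ 198 (mod 329) write x = 198 + 329t. Substituting into x ≡ 3 (mod 17) gives 329t ≡ 9 (mod 17), and since 6⁻¹ ≡ 3 (mod 17), t ≡ 10. Hence x ≡ 198 + 329·10 = 3488 (mod 5593).
From x ≡ 3488 (mod 5593) write x = 3488 + 5593t. Substituting into x ≡ 11 (mod 13) gives 5593t ≡ 7 (mod 13), and since 3⁻¹ ≡ 9 (mod 13), t ≡ 11. Hence x ≡ 3488 + 5593·11 = 65011 (mod 72709).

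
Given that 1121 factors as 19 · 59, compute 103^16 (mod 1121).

258

Mod 19: 103 ≡ 8; 8^16 ≡ 11 (mod 19).
Mod 59: 103 ≡ 44; 44^16 ≡ 22 (mod 59).
Combine by CRT: x ≡ 11 (mod 19), x ≡ 22 (mod 59) ⇒ x ≡ 258 (mod 1121).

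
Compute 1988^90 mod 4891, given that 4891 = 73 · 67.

4772

Mod 73: 1988 ≡ 17; by Fermat, exponent reduces to 90 mod 72 = 18; 17^18 ≡ 27 (mod 73).
Mod 67: 1988 ≡ 45; by Fermat, exponent reduces to 90 mod 66 = 24; 45^24 ≡ 15 (mod 67).
Combine by CRT: x ≡ 27 (mod 73), x ≡ 15 (mod 67) ⇒ x ≡ 4772 (mod 4891).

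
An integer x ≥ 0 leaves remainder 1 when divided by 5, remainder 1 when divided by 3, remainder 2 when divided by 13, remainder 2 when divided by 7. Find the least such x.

1276

Combine the congruences pairwise.
From x ≡ 1 (mod 5) write x = 1 + 5t. Substituting into x ≡ 1 (mod 3) gives 5t ≡ 0 (mod 3), and since 2⁻¹ ≡ 2 (mod 3), t ≡ 0. Hence x ≡ 1 + 5·0 = 1 (mod 15).
From x ≡ 1 (mod 15) write x = 1 + 15t. Substituting into x ≡ 2 (mod 13) gives 15t ≡ 1 (mod 13), and since 2⁻¹ ≡ 7 (mod 13), t ≡ 7. Hence x ≡ 1 + 15·7 = 106 (mod 195).
From x ≡ 106 (mod 195) write x = 106 + 195t. Substituting into x ≡ 2 (mod 7) gives 195t ≡ 1 (mod 7), and since 6⁻¹ ≡ 6 (mod 7), t ≡ 6. Hence x ≡ 106 + 195·6 = 1276 (mod 1365).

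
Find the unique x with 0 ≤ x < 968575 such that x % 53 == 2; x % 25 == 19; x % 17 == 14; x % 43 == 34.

The moduli are pairwise coprime; N = 53·25·17·43 = 968575.
N/53 = 18275; 18275 ≡ 43 (mod 53); 43·37 ≡ 1, so inverse 37.
N/25 = 38743; 38743 ≡ 18 (mod 25); 18·7 ≡ 1, so inverse 7.
N/17 = 56975; 56975 ≡ 8 (mod 17); 8·15 ≡ 1, so inverse 15.
N/43 = 22525; 22525 ≡ 36 (mod 43); 36·6 ≡ 1, so inverse 6.
x ≡ 2·18275·37 + 19·38743·7 + 14·56975·15 + 34·22525·6 = 23065019.
23065019 mod 968575 = 787794.

787794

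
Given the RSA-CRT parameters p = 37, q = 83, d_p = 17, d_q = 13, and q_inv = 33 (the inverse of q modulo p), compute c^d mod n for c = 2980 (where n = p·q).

m₁ = c^(d_p) mod p: c ≡ 20 (mod 37), and 20^17 mod 37 = 24.
m₂ = c^(d_q) mod q: c ≡ 75 (mod 83), and 75^13 mod 83 = 21.
h = q_inv·(m₁ − m₂) mod p = 33·(24 − 21) mod 37 = 25.
m = m₂ + h·q = 21 + 25·83 = 2096.

2096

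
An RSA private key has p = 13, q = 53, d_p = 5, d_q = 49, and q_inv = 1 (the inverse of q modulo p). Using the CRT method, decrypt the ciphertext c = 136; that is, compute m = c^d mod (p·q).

m₁ = c^(d_p) mod p: c ≡ 6 (mod 13), and 6^5 mod 13 = 2.
m₂ = c^(d_q) mod q: c ≡ 30 (mod 53), and 30^49 mod 53 = 30.
h = q_inv·(m₁ − m₂) mod p = 1·(2 − 30) mod 13 = 11.
m = m₂ + h·q = 30 + 11·53 = 613.

613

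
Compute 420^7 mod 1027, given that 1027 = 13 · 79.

Mod 13: 420 ≡ 4; 4^7 ≡ 4 (mod 13).
Mod 79: 420 ≡ 25; 25^7 ≡ 36 (mod 79).
Combine by CRT: x ≡ 4 (mod 13), x ≡ 36 (mod 79) ⇒ x ≡ 589 (mod 1027).

589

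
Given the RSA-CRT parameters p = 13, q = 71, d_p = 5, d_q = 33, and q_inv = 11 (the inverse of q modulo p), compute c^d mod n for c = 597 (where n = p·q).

129

m₁ = c^(d_p) mod p: c ≡ 12 (mod 13), and 12^5 mod 13 = 12.
m₂ = c^(d_q) mod q: c ≡ 29 (mod 71), and 29^33 mod 71 = 58.
h = q_inv·(m₁ − m₂) mod p = 11·(12 − 58) mod 13 = 1.
m = m₂ + h·q = 58 + 1·71 = 129.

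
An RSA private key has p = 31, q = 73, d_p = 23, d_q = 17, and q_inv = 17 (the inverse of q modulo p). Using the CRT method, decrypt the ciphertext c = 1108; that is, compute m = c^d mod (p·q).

m₁ = c^(d_p) mod p: c ≡ 23 (mod 31), and 23^23 mod 31 = 15.
m₂ = c^(d_q) mod q: c ≡ 13 (mod 73), and 13^17 mod 73 = 26.
h = q_inv·(m₁ − m₂) mod p = 17·(15 − 26) mod 31 = 30.
m = m₂ + h·q = 26 + 30·73 = 2216.

2216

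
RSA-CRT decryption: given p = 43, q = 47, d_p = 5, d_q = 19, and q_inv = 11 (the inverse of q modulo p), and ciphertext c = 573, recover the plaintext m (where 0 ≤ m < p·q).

324

m₁ = c^(d_p) mod p: c ≡ 14 (mod 43), and 14^5 mod 43 = 23.
m₂ = c^(d_q) mod q: c ≡ 9 (mod 47), and 9^19 mod 47 = 42.
h = q_inv·(m₁ − m₂) mod p = 11·(23 − 42) mod 43 = 6.
m = m₂ + h·q = 42 + 6·47 = 324.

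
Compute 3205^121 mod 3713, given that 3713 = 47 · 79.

999

Mod 47: 3205 ≡ 9; by Fermat, exponent reduces to 121 mod 46 = 29; 9^29 ≡ 12 (mod 47).
Mod 79: 3205 ≡ 45; by Fermat, exponent reduces to 121 mod 78 = 43; 45^43 ≡ 51 (mod 79).
Combine by CRT: x ≡ 12 (mod 47), x ≡ 51 (mod 79) ⇒ x ≡ 999 (mod 3713).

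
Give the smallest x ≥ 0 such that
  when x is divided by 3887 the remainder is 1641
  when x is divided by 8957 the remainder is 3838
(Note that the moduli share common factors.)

75494

gcd(3887, 8957) = 169 and 169 | (3838 − 1641), so the pair is consistent; merging gives x ≡ 75494 (mod 206011), where 206011 = lcm(3887, 8957).
The solution is unique modulo lcm(3887, 8957) = 206011.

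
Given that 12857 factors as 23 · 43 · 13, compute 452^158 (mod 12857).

8420

Mod 23: 452 ≡ 15; by Fermat, exponent reduces to 158 mod 22 = 4; 15^4 ≡ 2 (mod 23).
Mod 43: 452 ≡ 22; by Fermat, exponent reduces to 158 mod 42 = 32; 22^32 ≡ 35 (mod 43).
Mod 13: 452 ≡ 10; by Fermat, exponent reduces to 158 mod 12 = 2; 10^2 ≡ 9 (mod 13).
Combine by CRT: x ≡ 2 (mod 23), x ≡ 35 (mod 43), x ≡ 9 (mod 13) ⇒ x ≡ 8420 (mod 12857).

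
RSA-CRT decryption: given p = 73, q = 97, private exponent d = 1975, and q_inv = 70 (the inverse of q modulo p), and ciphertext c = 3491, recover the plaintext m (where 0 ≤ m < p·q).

d_p = d mod (p−1) = 1975 mod 72 = 31; d_q = d mod (q−1) = 55.
m₁ = c^(d_p) mod p: c ≡ 60 (mod 73), and 60^31 mod 73 = 39.
m₂ = c^(d_q) mod q: c ≡ 96 (mod 97), and 96^55 mod 97 = 96.
h = q_inv·(m₁ − m₂) mod p = 70·(39 − 96) mod 73 = 25.
m = m₂ + h·q = 96 + 25·97 = 2521.

2521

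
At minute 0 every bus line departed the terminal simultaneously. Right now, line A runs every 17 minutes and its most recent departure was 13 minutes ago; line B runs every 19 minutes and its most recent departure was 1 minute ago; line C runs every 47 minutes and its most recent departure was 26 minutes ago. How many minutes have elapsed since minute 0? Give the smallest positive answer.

2376

The moduli are pairwise coprime; N = 17·19·47 = 15181.
N/17 = 893; 893 ≡ 9 (mod 17); 9·2 ≡ 1, so inverse 2.
N/19 = 799; 799 ≡ 1 (mod 19), inverse 1.
N/47 = 323; 323 ≡ 41 (mod 47); 41·39 ≡ 1, so inverse 39.
t ≡ 13·893·2 + 1·799·1 + 26·323·39 = 351539.
351539 mod 15181 = 2376.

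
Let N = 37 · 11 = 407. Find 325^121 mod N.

325

Mod 37: 325 ≡ 29; by Fermat, exponent reduces to 121 mod 36 = 13; 29^13 ≡ 29 (mod 37).
Mod 11: 325 ≡ 6; by Fermat, exponent reduces to 121 mod 10 = 1; 6^1 ≡ 6 (mod 11).
Combine by CRT: x ≡ 29 (mod 37), x ≡ 6 (mod 11) ⇒ x ≡ 325 (mod 407).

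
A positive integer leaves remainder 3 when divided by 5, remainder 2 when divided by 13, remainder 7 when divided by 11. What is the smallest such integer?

678

The moduli are pairwise coprime; N = 5·13·11 = 715.
N/5 = 143; 143 ≡ 3 (mod 5); 3·2 ≡ 1, so inverse 2.
N/13 = 55; 55 ≡ 3 (mod 13); 3·9 ≡ 1, so inverse 9.
N/11 = 65; 65 ≡ 10 (mod 11); 10·10 ≡ 1, so inverse 10.
m ≡ 3·143·2 + 2·55·9 + 7·65·10 = 6398.
6398 mod 715 = 678.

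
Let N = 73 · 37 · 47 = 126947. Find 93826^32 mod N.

81549

Mod 73: 93826 ≡ 21; 21^32 ≡ 8 (mod 73).
Mod 37: 93826 ≡ 31; 31^32 ≡ 1 (mod 37).
Mod 47: 93826 ≡ 14; 14^32 ≡ 4 (mod 47).
Combine by CRT: x ≡ 8 (mod 73), x ≡ 1 (mod 37), x ≡ 4 (mod 47) ⇒ x ≡ 81549 (mod 126947).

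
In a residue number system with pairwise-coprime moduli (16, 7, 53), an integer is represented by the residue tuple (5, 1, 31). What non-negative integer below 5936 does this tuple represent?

Combine the congruences pairwise.
From x ≡ 5 (mod 16) write x = 5 + 16t. Substituting into x ≡ 1 (mod 7) gives 16t ≡ 3 (mod 7), and since 2⁻¹ ≡ 4 (mod 7), t ≡ 5. Hence x ≡ 5 + 16·5 = 85 (mod 112).
From x ≡ 85 (mod 112) write x = 85 + 112t. Substituting into x ≡ 31 (mod 53) gives 112t ≡ 52 (mod 53), and since 6⁻¹ ≡ 9 (mod 53), t ≡ 44. Hence x ≡ 85 + 112·44 = 5013 (mod 5936).

5013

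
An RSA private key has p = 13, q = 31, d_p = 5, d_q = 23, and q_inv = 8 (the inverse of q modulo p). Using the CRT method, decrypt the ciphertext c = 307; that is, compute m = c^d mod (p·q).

m₁ = c^(d_p) mod p: c ≡ 8 (mod 13), and 8^5 mod 13 = 8.
m₂ = c^(d_q) mod q: c ≡ 28 (mod 31), and 28^23 mod 31 = 20.
h = q_inv·(m₁ − m₂) mod p = 8·(8 − 20) mod 13 = 8.
m = m₂ + h·q = 20 + 8·31 = 268.

268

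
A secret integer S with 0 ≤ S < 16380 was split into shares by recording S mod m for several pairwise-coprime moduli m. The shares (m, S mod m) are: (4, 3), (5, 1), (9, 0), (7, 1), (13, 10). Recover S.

4131

From S ≡ 3 (mod 4) write S = 3 + 4t. Substituting into S ≡ 1 (mod 5) gives 4t ≡ 3 (mod 5), and since 4⁻¹ ≡ 4 (mod 5), t ≡ 2. Hence S ≡ 3 + 4·2 = 11 (mod 20).
From S ≡ 11 (mod 20) write S = 11 + 20t. Substituting into S ≡ 0 (mod 9) gives 20t ≡ 7 (mod 9), and since 2⁻¹ ≡ 5 (mod 9), t ≡ 8. Hence S ≡ 11 + 20·8 = 171 (mod 180).
From S ≡ 171 (mod 180) write S = 171 + 180t. Substituting into S ≡ 1 (mod 7) gives 180t ≡ 5 (mod 7), and since 5⁻¹ ≡ 3 (mod 7), t ≡ 1. Hence S ≡ 171 + 180·1 = 351 (mod 1260).
From S ≡ 351 (mod 1260) write S = 351 + 1260t. Substituting into S ≡ 10 (mod 13) gives 1260t ≡ 10 (mod 13), and since 12⁻¹ ≡ 12 (mod 13), t ≡ 3. Hence S ≡ 351 + 1260·3 = 4131 (mod 16380).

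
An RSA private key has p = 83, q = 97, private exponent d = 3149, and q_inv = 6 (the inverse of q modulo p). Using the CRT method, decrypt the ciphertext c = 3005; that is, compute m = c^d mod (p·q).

d_p = d mod (p−1) = 3149 mod 82 = 33; d_q = d mod (q−1) = 77.
m₁ = c^(d_p) mod p: c ≡ 17 (mod 83), and 17^33 mod 83 = 75.
m₂ = c^(d_q) mod q: c ≡ 95 (mod 97), and 95^77 mod 97 = 32.
h = q_inv·(m₁ − m₂) mod p = 6·(75 − 32) mod 83 = 9.
m = m₂ + h·q = 32 + 9·97 = 905.

905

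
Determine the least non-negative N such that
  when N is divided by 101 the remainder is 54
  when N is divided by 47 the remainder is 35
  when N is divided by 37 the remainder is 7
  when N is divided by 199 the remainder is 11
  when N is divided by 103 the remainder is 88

222164805

From N ≡ 54 (mod 101) write N = 54 + 101t. Substituting into N ≡ 35 (mod 47) gives 101t ≡ 28 (mod 47), and since 7⁻¹ ≡ 27 (mod 47), t ≡ 4. Hence N ≡ 54 + 101·4 = 458 (mod 4747).
From N ≡ 458 (mod 4747) write N = 458 + 4747t. Substituting into N ≡ 7 (mod 37) gives 4747t ≡ 30 (mod 37), and since 11⁻¹ ≡ 27 (mod 37), t ≡ 33. Hence N ≡ 458 + 4747·33 = 157109 (mod 175639).
From N ≡ 157109 (mod 175639) write N = 157109 + 175639t. Substituting into N ≡ 11 (mod 199) gives 175639t ≡ 112 (mod 199), and since 121⁻¹ ≡ 125 (mod 199), t ≡ 70. Hence N ≡ 157109 + 175639·70 = 12451839 (mod 34952161).
From N ≡ 12451839 (mod 34952161) write N = 12451839 + 34952161t. Substituting into N ≡ 88 (mod 103) gives 34952161t ≡ 22 (mod 103), and since 38⁻¹ ≡ 19 (mod 103), t ≡ 6. Hence N ≡ 12451839 + 34952161·6 = 222164805 (mod 3600072583).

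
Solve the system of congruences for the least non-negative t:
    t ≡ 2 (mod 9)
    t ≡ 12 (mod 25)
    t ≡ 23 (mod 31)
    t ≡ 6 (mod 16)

85862

The moduli are pairwise coprime; N = 9·25·31·16 = 111600.
N/9 = 12400; 12400 ≡ 7 (mod 9); 7·4 ≡ 1, so inverse 4.
N/25 = 4464; 4464 ≡ 14 (mod 25); 14·9 ≡ 1, so inverse 9.
N/31 = 3600; 3600 ≡ 4 (mod 31); 4·8 ≡ 1, so inverse 8.
N/16 = 6975; 6975 ≡ 15 (mod 16); 15·15 ≡ 1, so inverse 15.
t ≡ 2·12400·4 + 12·4464·9 + 23·3600·8 + 6·6975·15 = 1871462.
1871462 mod 111600 = 85862.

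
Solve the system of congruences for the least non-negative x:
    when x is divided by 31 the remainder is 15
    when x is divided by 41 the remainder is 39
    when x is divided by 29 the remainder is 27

The moduli are pairwise coprime; N = 31·41·29 = 36859.
N/31 = 1189; 1189 ≡ 11 (mod 31); 11·17 ≡ 1, so inverse 17.
N/41 = 899; 899 ≡ 38 (mod 41); 38·27 ≡ 1, so inverse 27.
N/29 = 1271; 1271 ≡ 24 (mod 29); 24·23 ≡ 1, so inverse 23.
x ≡ 15·1189·17 + 39·899·27 + 27·1271·23 = 2039133.
2039133 mod 36859 = 11888.

11888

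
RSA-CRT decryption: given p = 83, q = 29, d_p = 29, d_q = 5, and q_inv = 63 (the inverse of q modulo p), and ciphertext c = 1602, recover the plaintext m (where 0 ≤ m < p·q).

m₁ = c^(d_p) mod p: c ≡ 25 (mod 83), and 25^29 mod 83 = 7.
m₂ = c^(d_q) mod q: c ≡ 7 (mod 29), and 7^5 mod 29 = 16.
h = q_inv·(m₁ − m₂) mod p = 63·(7 − 16) mod 83 = 14.
m = m₂ + h·q = 16 + 14·29 = 422.

422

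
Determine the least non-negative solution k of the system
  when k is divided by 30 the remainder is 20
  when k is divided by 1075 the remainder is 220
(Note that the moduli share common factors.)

gcd(30, 1075) = 5 and 5 | (220 − 20), so the pair is consistent; merging gives k ≡ 4520 (mod 6450), where 6450 = lcm(30, 1075).
The solution is unique modulo lcm(30, 1075) = 6450.

4520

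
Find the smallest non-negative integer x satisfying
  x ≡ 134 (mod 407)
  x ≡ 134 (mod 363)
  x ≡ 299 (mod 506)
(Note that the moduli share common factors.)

255323

gcd(407, 363) = 11 and 11 | (134 − 134), so the pair is consistent; merging gives x ≡ 134 (mod 13431), where 13431 = lcm(407, 363).
gcd(13431, 506) = 11 and 11 | (299 − 134), so the pair is consistent; merging gives x ≡ 255323 (mod 617826), where 617826 = lcm(13431, 506).
The solution is unique modulo lcm(407, 363, 506) = 617826.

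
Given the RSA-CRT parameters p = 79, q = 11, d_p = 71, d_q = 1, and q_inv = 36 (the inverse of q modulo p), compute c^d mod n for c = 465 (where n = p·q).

113

m₁ = c^(d_p) mod p: c ≡ 70 (mod 79), and 70^71 mod 79 = 34.
m₂ = c^(d_q) mod q: c ≡ 3 (mod 11), and 3^1 mod 11 = 3.
h = q_inv·(m₁ − m₂) mod p = 36·(34 − 3) mod 79 = 10.
m = m₂ + h·q = 3 + 10·11 = 113.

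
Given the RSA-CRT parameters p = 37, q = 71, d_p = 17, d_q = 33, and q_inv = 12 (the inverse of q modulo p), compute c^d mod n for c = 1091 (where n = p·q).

520

m₁ = c^(d_p) mod p: c ≡ 18 (mod 37), and 18^17 mod 37 = 2.
m₂ = c^(d_q) mod q: c ≡ 26 (mod 71), and 26^33 mod 71 = 23.
h = q_inv·(m₁ − m₂) mod p = 12·(2 − 23) mod 37 = 7.
m = m₂ + h·q = 23 + 7·71 = 520.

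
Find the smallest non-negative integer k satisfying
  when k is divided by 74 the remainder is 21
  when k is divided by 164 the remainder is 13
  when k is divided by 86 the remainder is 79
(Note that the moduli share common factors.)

gcd(74, 164) = 2 and 2 | (13 − 21), so the pair is consistent; merging gives k ≡ 3129 (mod 6068), where 6068 = lcm(74, 164).
gcd(6068, 86) = 2 and 2 | (79 − 3129), so the pair is consistent; merging gives k ≡ 215509 (mod 260924), where 260924 = lcm(6068, 86).
The solution is unique modulo lcm(74, 164, 86) = 260924.

215509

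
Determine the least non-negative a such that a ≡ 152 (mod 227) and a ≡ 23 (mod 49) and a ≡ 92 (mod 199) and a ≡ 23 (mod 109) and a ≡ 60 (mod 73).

6124813137

The moduli are pairwise coprime; N = 227·49·199·109·73 = 17612636489.
N/227 = 77588707; 77588707 ≡ 107 (mod 227); 107·157 ≡ 1, so inverse 157.
N/49 = 359441561; 359441561 ≡ 3 (mod 49); 3·33 ≡ 1, so inverse 33.
N/199 = 88505711; 88505711 ≡ 63 (mod 199); 63·139 ≡ 1, so inverse 139.
N/109 = 161583821; 161583821 ≡ 41 (mod 109); 41·8 ≡ 1, so inverse 8.
N/73 = 241268993; 241268993 ≡ 51 (mod 73); 51·63 ≡ 1, so inverse 63.
a ≡ 152·77588707·157 + 23·359441561·33 + 92·88505711·139 + 23·161583821·8 + 60·241268993·63 = 4197932297519.
4197932297519 mod 17612636489 = 6124813137.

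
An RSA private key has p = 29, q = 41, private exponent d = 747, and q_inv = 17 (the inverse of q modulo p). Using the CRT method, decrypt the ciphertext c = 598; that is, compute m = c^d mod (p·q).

710

d_p = d mod (p−1) = 747 mod 28 = 19; d_q = d mod (q−1) = 27.
m₁ = c^(d_p) mod p: c ≡ 18 (mod 29), and 18^19 mod 29 = 14.
m₂ = c^(d_q) mod q: c ≡ 24 (mod 41), and 24^27 mod 41 = 13.
h = q_inv·(m₁ − m₂) mod p = 17·(14 − 13) mod 29 = 17.
m = m₂ + h·q = 13 + 17·41 = 710.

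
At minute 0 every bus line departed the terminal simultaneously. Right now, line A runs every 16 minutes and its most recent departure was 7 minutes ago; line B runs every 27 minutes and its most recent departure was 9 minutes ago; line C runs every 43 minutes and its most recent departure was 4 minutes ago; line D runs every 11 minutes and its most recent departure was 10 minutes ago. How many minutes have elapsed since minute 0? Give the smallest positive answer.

The moduli are pairwise coprime; N = 16·27·43·11 = 204336.
N/16 = 12771; 12771 ≡ 3 (mod 16); 3·11 ≡ 1, so inverse 11.
N/27 = 7568; 7568 ≡ 8 (mod 27); 8·17 ≡ 1, so inverse 17.
N/43 = 4752; 4752 ≡ 22 (mod 43); 22·2 ≡ 1, so inverse 2.
N/11 = 18576; 18576 ≡ 8 (mod 11); 8·7 ≡ 1, so inverse 7.
t ≡ 7·12771·11 + 9·7568·17 + 4·4752·2 + 10·18576·7 = 3479607.
3479607 mod 204336 = 5895.

5895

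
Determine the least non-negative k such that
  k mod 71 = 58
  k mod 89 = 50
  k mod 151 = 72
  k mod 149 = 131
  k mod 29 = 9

The moduli are pairwise coprime; N = 71·89·151·149·29 = 4122964249.
N/71 = 58069919; 58069919 ≡ 13 (mod 71); 13·11 ≡ 1, so inverse 11.
N/89 = 46325441; 46325441 ≡ 51 (mod 89); 51·7 ≡ 1, so inverse 7.
N/151 = 27304399; 27304399 ≡ 126 (mod 151); 126·6 ≡ 1, so inverse 6.
N/149 = 27670901; 27670901 ≡ 111 (mod 149); 111·98 ≡ 1, so inverse 98.
N/29 = 142171181; 142171181 ≡ 15 (mod 29); 15·2 ≡ 1, so inverse 2.
k ≡ 58·58069919·11 + 50·46325441·7 + 72·27304399·6 + 131·27670901·98 + 9·142171181·2 = 422856121336.
422856121336 mod 4122964249 = 2313767938.

2313767938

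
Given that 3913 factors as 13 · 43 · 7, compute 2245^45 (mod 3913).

1847

Mod 13: 2245 ≡ 9; by Fermat, exponent reduces to 45 mod 12 = 9; 9^9 ≡ 1 (mod 13).
Mod 43: 2245 ≡ 9; by Fermat, exponent reduces to 45 mod 42 = 3; 9^3 ≡ 41 (mod 43).
Mod 7: 2245 ≡ 5; by Fermat, exponent reduces to 45 mod 6 = 3; 5^3 ≡ 6 (mod 7).
Combine by CRT: x ≡ 1 (mod 13), x ≡ 41 (mod 43), x ≡ 6 (mod 7) ⇒ x ≡ 1847 (mod 3913).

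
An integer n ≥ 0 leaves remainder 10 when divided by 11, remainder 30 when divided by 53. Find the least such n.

Combine the congruences pairwise.
From n ≡ 10 (mod 11) write n = 10 + 11t. Substituting into n ≡ 30 (mod 53) gives 11t ≡ 20 (mod 53), and since 11⁻¹ ≡ 29 (mod 53), t ≡ 50. Hence n ≡ 10 + 11·50 = 560 (mod 583).

560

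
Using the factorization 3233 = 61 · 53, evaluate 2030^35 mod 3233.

1626

Mod 61: 2030 ≡ 17; 17^35 ≡ 40 (mod 61).
Mod 53: 2030 ≡ 16; 16^35 ≡ 36 (mod 53).
Combine by CRT: x ≡ 40 (mod 61), x ≡ 36 (mod 53) ⇒ x ≡ 1626 (mod 3233).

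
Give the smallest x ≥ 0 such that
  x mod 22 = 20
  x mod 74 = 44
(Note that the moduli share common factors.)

gcd(22, 74) = 2 and 2 | (44 − 20), so the pair is consistent; merging gives x ≡ 636 (mod 814), where 814 = lcm(22, 74).
The solution is unique modulo lcm(22, 74) = 814.

636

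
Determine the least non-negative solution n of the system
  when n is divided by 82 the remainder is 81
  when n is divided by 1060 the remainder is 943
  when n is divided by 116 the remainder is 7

gcd(82, 1060) = 2 and 2 | (943 − 81), so the pair is consistent; merging gives n ≡ 8363 (mod 43460), where 43460 = lcm(82, 1060).
gcd(43460, 116) = 4 and 4 | (7 − 8363), so the pair is consistent; merging gives n ≡ 138743 (mod 1260340), where 1260340 = lcm(43460, 116).
The solution is unique modulo lcm(82, 1060, 116) = 1260340.

138743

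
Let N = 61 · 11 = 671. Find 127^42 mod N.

630

Mod 61: 127 ≡ 5; 5^42 ≡ 20 (mod 61).
Mod 11: 127 ≡ 6; by Fermat, exponent reduces to 42 mod 10 = 2; 6^2 ≡ 3 (mod 11).
Combine by CRT: x ≡ 20 (mod 61), x ≡ 3 (mod 11) ⇒ x ≡ 630 (mod 671).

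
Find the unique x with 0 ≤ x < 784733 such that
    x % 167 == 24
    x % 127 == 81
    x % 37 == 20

641304

From x ≡ 24 (mod 167) write x = 24 + 167t. Substituting into x ≡ 81 (mod 127) gives 167t ≡ 57 (mod 127), and since 40⁻¹ ≡ 54 (mod 127), t ≡ 30. Hence x ≡ 24 + 167·30 = 5034 (mod 21209).
From x ≡ 5034 (mod 21209) write x = 5034 + 21209t. Substituting into x ≡ 20 (mod 37) gives 21209t ≡ 18 (mod 37), and since 8⁻¹ ≡ 14 (mod 37), t ≡ 30. Hence x ≡ 5034 + 21209·30 = 641304 (mod 784733).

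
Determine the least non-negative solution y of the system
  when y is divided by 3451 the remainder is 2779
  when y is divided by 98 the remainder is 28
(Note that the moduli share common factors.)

gcd(3451, 98) = 7 and 7 | (28 − 2779), so the pair is consistent; merging gives y ≡ 33838 (mod 48314), where 48314 = lcm(3451, 98).
The solution is unique modulo lcm(3451, 98) = 48314.

33838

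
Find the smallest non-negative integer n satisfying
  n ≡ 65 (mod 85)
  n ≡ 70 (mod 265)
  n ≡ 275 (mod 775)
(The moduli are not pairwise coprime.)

326550

gcd(85, 265) = 5 and 5 | (70 − 65), so the pair is consistent; merging gives n ≡ 2190 (mod 4505), where 4505 = lcm(85, 265).
gcd(4505, 775) = 5 and 5 | (275 − 2190), so the pair is consistent; merging gives n ≡ 326550 (mod 698275), where 698275 = lcm(4505, 775).
The solution is unique modulo lcm(85, 265, 775) = 698275.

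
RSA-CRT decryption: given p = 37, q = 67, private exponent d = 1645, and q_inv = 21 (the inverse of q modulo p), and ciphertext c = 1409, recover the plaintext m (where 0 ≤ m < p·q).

781

d_p = d mod (p−1) = 1645 mod 36 = 25; d_q = d mod (q−1) = 61.
m₁ = c^(d_p) mod p: c ≡ 3 (mod 37), and 3^25 mod 37 = 4.
m₂ = c^(d_q) mod q: c ≡ 2 (mod 67), and 2^61 mod 67 = 44.
h = q_inv·(m₁ − m₂) mod p = 21·(4 − 44) mod 37 = 11.
m = m₂ + h·q = 44 + 11·67 = 781.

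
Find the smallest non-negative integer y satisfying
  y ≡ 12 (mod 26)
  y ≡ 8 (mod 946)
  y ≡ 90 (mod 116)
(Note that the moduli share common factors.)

175018

gcd(26, 946) = 2 and 2 | (8 − 12), so the pair is consistent; merging gives y ≡ 2846 (mod 12298), where 12298 = lcm(26, 946).
gcd(12298, 116) = 2 and 2 | (90 − 2846), so the pair is consistent; merging gives y ≡ 175018 (mod 713284), where 713284 = lcm(12298, 116).
The solution is unique modulo lcm(26, 946, 116) = 713284.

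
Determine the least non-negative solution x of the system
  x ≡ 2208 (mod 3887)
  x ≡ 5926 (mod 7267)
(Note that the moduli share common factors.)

114931

Combine the congruences pairwise.
gcd(3887, 7267) = 169 and 169 | (5926 − 2208), so the pair is consistent; merging gives x ≡ 114931 (mod 167141), where 167141 = lcm(3887, 7267).
The solution is unique modulo lcm(3887, 7267) = 167141.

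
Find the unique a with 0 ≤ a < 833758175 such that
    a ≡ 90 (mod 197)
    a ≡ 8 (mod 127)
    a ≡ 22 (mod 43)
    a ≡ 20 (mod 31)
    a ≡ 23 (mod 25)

The moduli are pairwise coprime; N = 197·127·43·31·25 = 833758175.
N/197 = 4232275; 4232275 ≡ 124 (mod 197); 124·170 ≡ 1, so inverse 170.
N/127 = 6565025; 6565025 ≡ 14 (mod 127); 14·118 ≡ 1, so inverse 118.
N/43 = 19389725; 19389725 ≡ 36 (mod 43); 36·6 ≡ 1, so inverse 6.
N/31 = 26895425; 26895425 ≡ 11 (mod 31); 11·17 ≡ 1, so inverse 17.
N/25 = 33350327; 33350327 ≡ 2 (mod 25); 2·13 ≡ 1, so inverse 13.
a ≡ 90·4232275·170 + 8·6565025·118 + 22·19389725·6 + 20·26895425·17 + 23·33350327·13 = 92626827073.
92626827073 mod 833758175 = 79669648.

79669648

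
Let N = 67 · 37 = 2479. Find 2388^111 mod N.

378

Mod 67: 2388 ≡ 43; by Fermat, exponent reduces to 111 mod 66 = 45; 43^45 ≡ 43 (mod 67).
Mod 37: 2388 ≡ 20; by Fermat, exponent reduces to 111 mod 36 = 3; 20^3 ≡ 8 (mod 37).
Combine by CRT: x ≡ 43 (mod 67), x ≡ 8 (mod 37) ⇒ x ≡ 378 (mod 2479).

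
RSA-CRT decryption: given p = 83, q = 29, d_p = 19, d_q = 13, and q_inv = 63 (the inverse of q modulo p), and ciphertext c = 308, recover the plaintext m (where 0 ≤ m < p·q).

m₁ = c^(d_p) mod p: c ≡ 59 (mod 83), and 59^19 mod 83 = 3.
m₂ = c^(d_q) mod q: c ≡ 18 (mod 29), and 18^13 mod 29 = 8.
h = q_inv·(m₁ − m₂) mod p = 63·(3 − 8) mod 83 = 17.
m = m₂ + h·q = 8 + 17·29 = 501.

501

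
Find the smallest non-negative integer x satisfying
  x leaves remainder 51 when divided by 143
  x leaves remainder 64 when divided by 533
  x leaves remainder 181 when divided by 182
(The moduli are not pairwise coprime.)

54963

gcd(143, 533) = 13 and 13 | (64 − 51), so the pair is consistent; merging gives x ≡ 2196 (mod 5863), where 5863 = lcm(143, 533).
gcd(5863, 182) = 13 and 13 | (181 − 2196), so the pair is consistent; merging gives x ≡ 54963 (mod 82082), where 82082 = lcm(5863, 182).
The solution is unique modulo lcm(143, 533, 182) = 82082.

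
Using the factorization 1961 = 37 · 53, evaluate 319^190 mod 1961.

Mod 37: 319 ≡ 23; by Fermat, exponent reduces to 190 mod 36 = 10; 23^10 ≡ 27 (mod 37).
Mod 53: 319 ≡ 1; by Fermat, exponent reduces to 190 mod 52 = 34; 1^34 ≡ 1 (mod 53).
Combine by CRT: x ≡ 27 (mod 37), x ≡ 1 (mod 53) ⇒ x ≡ 1803 (mod 1961).

1803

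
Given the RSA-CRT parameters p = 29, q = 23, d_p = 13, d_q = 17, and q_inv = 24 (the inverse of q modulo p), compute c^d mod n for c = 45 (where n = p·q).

m₁ = c^(d_p) mod p: c ≡ 16 (mod 29), and 16^13 mod 29 = 20.
m₂ = c^(d_q) mod q: c ≡ 22 (mod 23), and 22^17 mod 23 = 22.
h = q_inv·(m₁ − m₂) mod p = 24·(20 − 22) mod 29 = 10.
m = m₂ + h·q = 22 + 10·23 = 252.

252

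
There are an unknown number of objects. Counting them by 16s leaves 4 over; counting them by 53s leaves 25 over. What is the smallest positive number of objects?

Combine the congruences pairwise.
From N ≡ 4 (mod 16) write N = 4 + 16t. Substituting into N ≡ 25 (mod 53) gives 16t ≡ 21 (mod 53), and since 16⁻¹ ≡ 10 (mod 53), t ≡ 51. Hence N ≡ 4 + 16·51 = 820 (mod 848).

820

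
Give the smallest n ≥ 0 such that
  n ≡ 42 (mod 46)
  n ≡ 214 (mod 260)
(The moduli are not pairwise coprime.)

1514

gcd(46, 260) = 2 and 2 | (214 − 42), so the pair is consistent; merging gives n ≡ 1514 (mod 5980), where 5980 = lcm(46, 260).
The solution is unique modulo lcm(46, 260) = 5980.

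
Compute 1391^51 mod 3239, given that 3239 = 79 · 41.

1039

Mod 79: 1391 ≡ 48; 48^51 ≡ 12 (mod 79).
Mod 41: 1391 ≡ 38; by Fermat, exponent reduces to 51 mod 40 = 11; 38^11 ≡ 14 (mod 41).
Combine by CRT: x ≡ 12 (mod 79), x ≡ 14 (mod 41) ⇒ x ≡ 1039 (mod 3239).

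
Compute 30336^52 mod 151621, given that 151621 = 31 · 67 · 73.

26390

Mod 31: 30336 ≡ 18; by Fermat, exponent reduces to 52 mod 30 = 22; 18^22 ≡ 9 (mod 31).
Mod 67: 30336 ≡ 52; 52^52 ≡ 59 (mod 67).
Mod 73: 30336 ≡ 41; 41^52 ≡ 37 (mod 73).
Combine by CRT: x ≡ 9 (mod 31), x ≡ 59 (mod 67), x ≡ 37 (mod 73) ⇒ x ≡ 26390 (mod 151621).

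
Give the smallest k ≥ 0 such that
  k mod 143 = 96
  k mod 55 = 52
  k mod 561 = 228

36132

gcd(143, 55) = 11 and 11 | (52 − 96), so the pair is consistent; merging gives k ≡ 382 (mod 715), where 715 = lcm(143, 55).
gcd(715, 561) = 11 and 11 | (228 − 382), so the pair is consistent; merging gives k ≡ 36132 (mod 36465), where 36465 = lcm(715, 561).
The solution is unique modulo lcm(143, 55, 561) = 36465.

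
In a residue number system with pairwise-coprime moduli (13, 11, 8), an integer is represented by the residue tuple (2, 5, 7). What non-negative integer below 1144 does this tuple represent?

From x ≡ 2 (mod 13) write x = 2 + 13t. Substituting into x ≡ 5 (mod 11) gives 13t ≡ 3 (mod 11), and since 2⁻¹ ≡ 6 (mod 11), t ≡ 7. Hence x ≡ 2 + 13·7 = 93 (mod 143).
From x ≡ 93 (mod 143) write x = 93 + 143t. Substituting into x ≡ 7 (mod 8) gives 143t ≡ 2 (mod 8), and since 7⁻¹ ≡ 7 (mod 8), t ≡ 6. Hence x ≡ 93 + 143·6 = 951 (mod 1144).

951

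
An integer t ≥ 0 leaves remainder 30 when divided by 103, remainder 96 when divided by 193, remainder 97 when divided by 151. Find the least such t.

The moduli are pairwise coprime; N = 103·193·151 = 3001729.
N/103 = 29143; 29143 ≡ 97 (mod 103); 97·17 ≡ 1, so inverse 17.
N/193 = 15553; 15553 ≡ 113 (mod 193); 113·41 ≡ 1, so inverse 41.
N/151 = 19879; 19879 ≡ 98 (mod 151); 98·94 ≡ 1, so inverse 94.
t ≡ 30·29143·17 + 96·15553·41 + 97·19879·94 = 257336260.
257336260 mod 3001729 = 2189295.

2189295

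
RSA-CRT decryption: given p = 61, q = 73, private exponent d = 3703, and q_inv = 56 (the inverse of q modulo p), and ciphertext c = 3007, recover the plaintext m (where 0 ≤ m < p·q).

d_p = d mod (p−1) = 3703 mod 60 = 43; d_q = d mod (q−1) = 31.
m₁ = c^(d_p) mod p: c ≡ 18 (mod 61), and 18^43 mod 61 = 54.
m₂ = c^(d_q) mod q: c ≡ 14 (mod 73), and 14^31 mod 73 = 42.
h = q_inv·(m₁ − m₂) mod p = 56·(54 − 42) mod 61 = 1.
m = m₂ + h·q = 42 + 1·73 = 115.

115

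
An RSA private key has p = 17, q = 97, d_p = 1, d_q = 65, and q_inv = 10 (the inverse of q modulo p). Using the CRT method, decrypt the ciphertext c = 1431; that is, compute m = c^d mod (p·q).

m₁ = c^(d_p) mod p: c ≡ 3 (mod 17), and 3^1 mod 17 = 3.
m₂ = c^(d_q) mod q: c ≡ 73 (mod 97), and 73^65 mod 97 = 88.
h = q_inv·(m₁ − m₂) mod p = 10·(3 − 88) mod 17 = 0.
m = m₂ + h·q = 88 + 0·97 = 88.

88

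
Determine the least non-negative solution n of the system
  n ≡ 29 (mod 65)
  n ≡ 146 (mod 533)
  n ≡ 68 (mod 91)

Combine the congruences pairwise.
gcd(65, 533) = 13 and 13 | (146 − 29), so the pair is consistent; merging gives n ≡ 679 (mod 2665), where 2665 = lcm(65, 533).
gcd(2665, 91) = 13 and 13 | (68 − 679), so the pair is consistent; merging gives n ≡ 3344 (mod 18655), where 18655 = lcm(2665, 91).
The solution is unique modulo lcm(65, 533, 91) = 18655.

3344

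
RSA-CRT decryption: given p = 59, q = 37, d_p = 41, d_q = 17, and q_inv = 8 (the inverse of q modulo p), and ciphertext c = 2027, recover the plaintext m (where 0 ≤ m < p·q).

m₁ = c^(d_p) mod p: c ≡ 21 (mod 59), and 21^41 mod 59 = 16.
m₂ = c^(d_q) mod q: c ≡ 29 (mod 37), and 29^17 mod 37 = 14.
h = q_inv·(m₁ − m₂) mod p = 8·(16 − 14) mod 59 = 16.
m = m₂ + h·q = 14 + 16·37 = 606.

606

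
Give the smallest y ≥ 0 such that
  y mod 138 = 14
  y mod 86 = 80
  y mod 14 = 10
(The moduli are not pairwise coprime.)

10916

Combine the congruences pairwise.
gcd(138, 86) = 2 and 2 | (80 − 14), so the pair is consistent; merging gives y ≡ 4982 (mod 5934), where 5934 = lcm(138, 86).
gcd(5934, 14) = 2 and 2 | (10 − 4982), so the pair is consistent; merging gives y ≡ 10916 (mod 41538), where 41538 = lcm(5934, 14).
The solution is unique modulo lcm(138, 86, 14) = 41538.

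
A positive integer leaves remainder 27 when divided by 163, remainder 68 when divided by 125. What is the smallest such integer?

9318

Combine the congruences pairwise.
From t ≡ 27 (mod 163) write t = 27 + 163s. Substituting into t ≡ 68 (mod 125) gives 163s ≡ 41 (mod 125), and since 38⁻¹ ≡ 102 (mod 125), s ≡ 57. Hence t ≡ 27 + 163·57 = 9318 (mod 20375).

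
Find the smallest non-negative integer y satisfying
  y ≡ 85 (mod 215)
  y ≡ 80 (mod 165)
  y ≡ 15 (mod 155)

gcd(215, 165) = 5 and 5 | (80 − 85), so the pair is consistent; merging gives y ≡ 5030 (mod 7095), where 7095 = lcm(215, 165).
gcd(7095, 155) = 5 and 5 | (15 − 5030), so the pair is consistent; merging gives y ≡ 47600 (mod 219945), where 219945 = lcm(7095, 155).
The solution is unique modulo lcm(215, 165, 155) = 219945.

47600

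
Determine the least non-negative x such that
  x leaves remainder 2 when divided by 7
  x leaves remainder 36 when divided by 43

From x ≡ 2 (mod 7) write x = 2 + 7t. Substituting into x ≡ 36 (mod 43) gives 7t ≡ 34 (mod 43), and since 7⁻¹ ≡ 37 (mod 43), t ≡ 11. Hence x ≡ 2 + 7·11 = 79 (mod 301).

79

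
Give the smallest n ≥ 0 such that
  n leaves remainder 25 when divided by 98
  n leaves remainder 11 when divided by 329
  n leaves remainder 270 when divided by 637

Combine the congruences pairwise.
gcd(98, 329) = 7 and 7 | (11 − 25), so the pair is consistent; merging gives n ≡ 1985 (mod 4606), where 4606 = lcm(98, 329).
gcd(4606, 637) = 49 and 49 | (270 − 1985), so the pair is consistent; merging gives n ≡ 48045 (mod 59878), where 59878 = lcm(4606, 637).
The solution is unique modulo lcm(98, 329, 637) = 59878.

48045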